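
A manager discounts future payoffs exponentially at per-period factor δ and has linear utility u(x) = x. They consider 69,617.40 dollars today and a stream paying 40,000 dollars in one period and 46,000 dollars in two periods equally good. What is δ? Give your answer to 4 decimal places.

δ ≈ 0.8700

The stream is worth 40000δ + 46000δ² today, so 40000δ + 46000δ² = 69617.40.
That is, 46000δ² + 40000δ − 69617.40 = 0, a quadratic in δ.
By the quadratic formula (taking the positive root), δ = (−40000 + √14409601600.00) / 92000 ≈ 0.8700.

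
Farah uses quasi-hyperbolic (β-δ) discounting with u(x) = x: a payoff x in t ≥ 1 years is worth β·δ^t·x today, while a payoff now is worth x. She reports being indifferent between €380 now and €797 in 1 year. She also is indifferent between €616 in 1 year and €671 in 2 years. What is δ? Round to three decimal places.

δ ≈ 0.918

From the later pair, β·δ^1·616 = β·δ^2·671; dividing through, δ = 616/671 = 0.91803.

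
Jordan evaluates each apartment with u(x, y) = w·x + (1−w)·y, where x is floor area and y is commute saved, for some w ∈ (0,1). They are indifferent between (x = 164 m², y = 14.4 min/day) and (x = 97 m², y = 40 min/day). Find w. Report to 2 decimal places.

w = 0.28

u(164,14.4) = u(97,40) means w·164 + (1−w)·14.4 = w·97 + (1−w)·40.
w·(164−97) = (1−w)·(40−14.4), i.e. w·67 = (1−w)·25.6.
So w/(1−w) = 25.6/67 = 0.3821, giving w = 25.6/(67+25.6) = 0.28.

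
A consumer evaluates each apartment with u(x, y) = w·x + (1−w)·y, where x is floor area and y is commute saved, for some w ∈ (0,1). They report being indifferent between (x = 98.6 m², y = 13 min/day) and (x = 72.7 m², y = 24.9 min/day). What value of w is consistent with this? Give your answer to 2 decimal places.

w = 0.31

Indifference: w·98.6 + (1−w)·13 = w·72.7 + (1−w)·24.9.
Collecting terms: w·25.9 = (1−w)·11.9.
Hence w = 11.9/(25.9+11.9) = 11.9/37.8 = 0.31.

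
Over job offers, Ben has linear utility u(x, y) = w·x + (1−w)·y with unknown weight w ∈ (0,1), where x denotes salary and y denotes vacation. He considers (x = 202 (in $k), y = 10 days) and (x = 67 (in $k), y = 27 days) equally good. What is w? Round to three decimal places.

u(202,10) = u(67,27) means w·202 + (1−w)·10 = w·67 + (1−w)·27.
Collecting terms: w·135 = (1−w)·17.
The marginal rate of substitution is 17/135, so w = 17/(135+17) = 0.112.

w = 0.112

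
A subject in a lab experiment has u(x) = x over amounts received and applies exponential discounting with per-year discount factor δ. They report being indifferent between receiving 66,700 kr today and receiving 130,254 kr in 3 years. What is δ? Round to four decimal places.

δ ≈ 0.8000

The payoff in 3 years is discounted by δ^3, so u(66700) = δ^3·u(130254) and δ^3 = u(66700)/u(130254).
With u(x) = x: δ^3 = 66700/130254 = 0.51208.
Taking the cube root: δ = 0.51208^(1/3) ≈ 0.8000.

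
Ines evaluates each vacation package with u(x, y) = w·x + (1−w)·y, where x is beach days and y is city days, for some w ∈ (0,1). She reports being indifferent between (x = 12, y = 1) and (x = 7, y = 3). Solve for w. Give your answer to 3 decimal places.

w = 0.286

Equating utilities: w·12 + (1−w)·1 = w·7 + (1−w)·3.
Rearranging, 5·w − 2·(1−w) = 0.
Hence w = 2/(5+2) = 2/7 = 0.286.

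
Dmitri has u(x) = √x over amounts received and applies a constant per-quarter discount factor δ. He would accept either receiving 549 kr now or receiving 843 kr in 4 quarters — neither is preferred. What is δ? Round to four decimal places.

δ ≈ 0.9478

Indifference means u(549) = δ^4 · u(843), so δ^4 = u(549)/u(843).
Since u(x) = √x, δ^4 = √(549/843) = 0.80700.
Hence δ = (0.80700)^(1/4) = 0.947803.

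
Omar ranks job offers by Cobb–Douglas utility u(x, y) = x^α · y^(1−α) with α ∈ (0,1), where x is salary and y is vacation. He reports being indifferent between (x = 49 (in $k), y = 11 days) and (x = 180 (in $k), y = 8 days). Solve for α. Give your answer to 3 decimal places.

α ≈ 0.197

The Cobb–Douglas utilities coincide, so 49^α·11^(1−α) = 180^α·8^(1−α).
(49/180)^α = (8/11)^(1−α); take logs: α·ln(49/180) = (1−α)·ln(8/11), i.e. α·-1.301137 = (1−α)·-0.318454.
With A = -1.301137 and B = -0.318454: α·A = (1−α)·B, so α = B/(A+B) = -0.318454/-1.619591 ≈ 0.197.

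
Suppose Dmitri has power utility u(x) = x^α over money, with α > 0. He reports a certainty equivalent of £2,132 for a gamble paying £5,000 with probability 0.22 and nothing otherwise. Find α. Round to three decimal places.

α ≈ 1.776

EU(lottery) = 0.22·5000^α + 0.78·0 = 0.22·5000^α.
Setting u(2132) equal to that: 2132^α = 0.22·5000^α ⇒ (2132/5000)^α = 0.22.
Take logs: α = ln 0.22 / ln(2132/5000) ≈ 1.77636.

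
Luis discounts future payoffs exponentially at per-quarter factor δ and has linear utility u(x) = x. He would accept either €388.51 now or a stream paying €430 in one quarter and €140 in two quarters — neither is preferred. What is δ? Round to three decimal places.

δ ≈ 0.730

Present value of the stream is 430·δ + 140·δ². Indifference gives 430δ + 140δ² = 388.51.
So 140δ² + 430δ − 388.51 = 0.
By the quadratic formula (taking the positive root), δ = (−430 + √402465.60) / 280 ≈ 0.730.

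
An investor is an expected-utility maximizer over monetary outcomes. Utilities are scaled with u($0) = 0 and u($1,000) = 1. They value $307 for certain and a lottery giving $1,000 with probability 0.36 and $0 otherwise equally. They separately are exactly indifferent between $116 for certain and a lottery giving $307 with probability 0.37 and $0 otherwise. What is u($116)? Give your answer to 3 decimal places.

0.133

From the first indifference, u($307) = 0.36·u($1,000) + 0.64·u($0) = 0.36·1 + 0.64·0 = 0.36.
Chaining: u($116) = 0.37·0.36 + 0.63·0.00 = 0.1332.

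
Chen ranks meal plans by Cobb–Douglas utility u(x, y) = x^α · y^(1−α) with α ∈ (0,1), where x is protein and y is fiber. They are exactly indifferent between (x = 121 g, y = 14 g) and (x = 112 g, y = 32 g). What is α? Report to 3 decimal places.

α ≈ 0.914

Set the two utilities equal: 121^α·14^(1−α) = 112^α·32^(1−α).
(121/112)^α = (32/14)^(1−α); take logs: α·ln(121/112) = (1−α)·ln(32/14), i.e. α·0.077292 = (1−α)·0.826679.
With A = 0.077292 and B = 0.826679: α·A = (1−α)·B, so α = B/(A+B) = 0.826679/0.903971 ≈ 0.914.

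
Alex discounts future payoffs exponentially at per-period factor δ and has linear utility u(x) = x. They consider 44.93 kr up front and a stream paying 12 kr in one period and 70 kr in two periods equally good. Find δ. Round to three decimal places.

δ ≈ 0.720

Present value of the stream is 12·δ + 70·δ². Indifference gives 12δ + 70δ² = 44.93.
So 70δ² + 12δ − 44.93 = 0.
By the quadratic formula (taking the positive root), δ = (−12 + √12724.40) / 140 ≈ 0.720.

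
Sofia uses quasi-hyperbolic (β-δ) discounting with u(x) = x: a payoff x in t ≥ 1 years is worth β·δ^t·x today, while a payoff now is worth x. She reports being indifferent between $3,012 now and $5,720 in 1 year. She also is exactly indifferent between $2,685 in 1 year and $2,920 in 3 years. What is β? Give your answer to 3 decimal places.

The second indifference involves only future payoffs, so β cancels: β·δ^1·2685 = β·δ^3·2920, giving δ^2 = 2685/2920 = 0.91952, so δ = 0.95892.
Now use the now-vs-future pair: 3012 = β·δ·5720 gives β = 3012/(0.95892·5720) ≈ 0.549.

β ≈ 0.549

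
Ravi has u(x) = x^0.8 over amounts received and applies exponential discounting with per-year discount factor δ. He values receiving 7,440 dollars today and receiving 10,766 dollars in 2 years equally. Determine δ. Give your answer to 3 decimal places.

The payoff in 2 years is discounted by δ^2, so u(7440) = δ^2·u(10766) and δ^2 = u(7440)/u(10766).
Since u(x) = x^0.8, δ^2 = (7440/10766)^0.8 = 0.69106^0.8 = 0.74407.
So δ = 0.74407^(1/2) ≈ 0.863.

δ ≈ 0.863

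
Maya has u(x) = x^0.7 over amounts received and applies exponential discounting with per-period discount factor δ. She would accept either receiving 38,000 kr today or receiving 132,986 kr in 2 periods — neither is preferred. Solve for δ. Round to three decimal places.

δ ≈ 0.645

Indifference means u(38000) = δ^2 · u(132986), so δ^2 = u(38000)/u(132986).
Since u(x) = x^0.7, δ^2 = (38000/132986)^0.7 = 0.28574^0.7 = 0.41609.
Hence δ = (0.41609)^(1/2) = 0.64505.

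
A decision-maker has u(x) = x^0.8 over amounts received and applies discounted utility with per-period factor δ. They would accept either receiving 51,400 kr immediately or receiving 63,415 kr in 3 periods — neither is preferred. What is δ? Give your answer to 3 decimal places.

Indifference means u(51400) = δ^3 · u(63415), so δ^3 = u(51400)/u(63415).
Since u(x) = x^0.8, δ^3 = (51400/63415)^0.8 = 0.81053^0.8 = 0.84531.
Taking the cube root: δ = 0.84531^(1/3) ≈ 0.946.

δ ≈ 0.946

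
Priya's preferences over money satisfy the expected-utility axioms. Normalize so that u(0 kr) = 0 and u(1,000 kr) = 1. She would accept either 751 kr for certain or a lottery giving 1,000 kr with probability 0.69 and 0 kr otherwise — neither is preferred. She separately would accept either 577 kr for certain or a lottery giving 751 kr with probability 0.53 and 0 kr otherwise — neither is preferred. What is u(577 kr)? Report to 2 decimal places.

The first gamble pins u(751 kr): it must equal 0.69·1 + 0.31·0 = 0.69.
Chaining: u(577 kr) = 0.53·0.69 + 0.47·0.00 = 0.3657.

0.37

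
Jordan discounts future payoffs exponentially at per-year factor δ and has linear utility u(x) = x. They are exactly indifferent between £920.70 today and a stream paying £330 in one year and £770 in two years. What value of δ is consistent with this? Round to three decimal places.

Equating present values: 920.70 = 330δ + 770δ².
Rearranged: 770δ² + 330δ − 920.70 = 0.
The positive root is δ = [−330 + √(330² + 4·770·920.70)] / (2·770) = (−330 + 1716.000)/1540 ≈ 0.900.

δ ≈ 0.900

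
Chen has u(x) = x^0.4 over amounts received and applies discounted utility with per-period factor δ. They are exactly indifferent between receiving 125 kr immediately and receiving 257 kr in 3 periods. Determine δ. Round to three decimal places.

Equating discounted utilities: u(125) = δ^3·u(257) ⇒ δ^3 = u(125)/u(257).
Since u(x) = x^0.4, δ^3 = (125/257)^0.4 = 0.48638^0.4 = 0.74953.
So δ = 0.74953^(1/3) ≈ 0.908.

δ ≈ 0.908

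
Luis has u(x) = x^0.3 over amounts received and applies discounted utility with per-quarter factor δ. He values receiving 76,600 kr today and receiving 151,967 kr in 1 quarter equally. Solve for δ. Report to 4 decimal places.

Indifference means u(76600) = δ · u(151967), so δ = u(76600)/u(151967).
Since u(x) = x^0.3, δ = (76600/151967)^0.3 = 0.50406^0.3 = 0.81422.

δ ≈ 0.8142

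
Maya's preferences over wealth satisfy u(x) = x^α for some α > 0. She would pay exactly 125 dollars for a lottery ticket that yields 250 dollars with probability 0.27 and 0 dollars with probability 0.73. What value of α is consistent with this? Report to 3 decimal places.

α ≈ 1.889

EU(lottery) = 0.27·250^α + 0.73·0 = 0.27·250^α.
Indifference: 125^α = 0.27·250^α, so (125/250)^α = 0.27.
Take logs: α = ln 0.27 / ln(125/250) ≈ 1.88897.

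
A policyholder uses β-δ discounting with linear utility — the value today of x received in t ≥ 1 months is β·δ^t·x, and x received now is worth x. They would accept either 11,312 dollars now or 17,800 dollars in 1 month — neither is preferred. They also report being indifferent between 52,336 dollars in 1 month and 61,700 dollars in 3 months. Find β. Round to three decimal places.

Both payoffs in the second observation are in the future, so β drops out: δ^1·52336 = δ^3·61700 ⇒ δ^2 = 52336/61700 = 0.84823, so δ = 0.92100.
Substituting δ into 11312 = β·δ·17800: β = 11312/(16393.726) ≈ 0.690.

β ≈ 0.690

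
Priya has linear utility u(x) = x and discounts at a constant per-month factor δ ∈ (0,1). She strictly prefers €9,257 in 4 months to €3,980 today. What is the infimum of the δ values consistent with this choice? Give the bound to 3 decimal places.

δ > 0.810

Comparing present values: 3980 < δ^4·9257.
Dividing by 9257: δ^4 > 0.42994. Both sides are positive, so the 4th root keeps the direction.
δ > 0.42994^(1/4) = 0.810.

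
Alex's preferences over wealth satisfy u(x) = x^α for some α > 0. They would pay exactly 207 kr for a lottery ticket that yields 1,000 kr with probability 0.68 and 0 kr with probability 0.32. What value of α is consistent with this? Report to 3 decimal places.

α ≈ 0.245

EU(lottery) = 0.68·1000^α + 0.32·0 = 0.68·1000^α.
Setting u(207) equal to that: 207^α = 0.68·1000^α ⇒ (207/1000)^α = 0.68.
α = ln(0.68) / ln(207/1000) = -0.385662/-1.575036 ≈ 0.245.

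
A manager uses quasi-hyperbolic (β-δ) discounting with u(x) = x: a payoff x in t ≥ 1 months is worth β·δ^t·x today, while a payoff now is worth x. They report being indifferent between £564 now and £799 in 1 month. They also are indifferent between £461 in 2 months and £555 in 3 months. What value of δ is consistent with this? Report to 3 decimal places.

From the later pair, β·δ^2·461 = β·δ^3·555; dividing through, δ = 461/555 = 0.83063.

δ ≈ 0.831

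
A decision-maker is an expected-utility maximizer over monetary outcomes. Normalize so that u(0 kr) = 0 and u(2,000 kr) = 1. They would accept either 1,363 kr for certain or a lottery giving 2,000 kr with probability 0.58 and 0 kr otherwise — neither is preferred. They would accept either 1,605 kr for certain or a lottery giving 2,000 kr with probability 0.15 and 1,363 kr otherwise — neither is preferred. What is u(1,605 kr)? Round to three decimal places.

0.643

From the first indifference, u(1,363 kr) = 0.58·u(2,000 kr) + 0.42·u(0 kr) = 0.58·1 + 0.42·0 = 0.58.
Chaining: u(1,605 kr) = 0.15·1.00 + 0.85·0.58 = 0.6430.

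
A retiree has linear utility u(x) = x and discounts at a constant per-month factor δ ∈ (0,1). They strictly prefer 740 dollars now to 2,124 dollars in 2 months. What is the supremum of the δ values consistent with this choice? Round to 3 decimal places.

δ < 0.590

The preference means 740 > δ^2·2124.
So δ^2 < 740/2124 = 0.34840; taking the square root of both positive sides preserves the inequality.
δ < (740/2124)^(1/2) ≈ 0.590.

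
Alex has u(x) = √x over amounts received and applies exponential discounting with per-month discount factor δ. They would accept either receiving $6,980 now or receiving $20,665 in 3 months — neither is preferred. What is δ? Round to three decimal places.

δ ≈ 0.835

Indifference means u(6980) = δ^3 · u(20665), so δ^3 = u(6980)/u(20665).
With u(x) = √x: δ^3 = √6980/√20665 = √(6980/20665) = 0.58118.
So δ = 0.58118^(1/3) ≈ 0.835.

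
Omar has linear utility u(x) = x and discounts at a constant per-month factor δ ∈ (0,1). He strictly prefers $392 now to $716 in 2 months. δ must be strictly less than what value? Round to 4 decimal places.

Comparing present values: 392 > δ^2·716.
Dividing by 716: δ^2 < 0.54749. Both sides are positive, so the square root keeps the direction.
δ < (392/716)^(1/2) ≈ 0.7399.

δ < 0.7399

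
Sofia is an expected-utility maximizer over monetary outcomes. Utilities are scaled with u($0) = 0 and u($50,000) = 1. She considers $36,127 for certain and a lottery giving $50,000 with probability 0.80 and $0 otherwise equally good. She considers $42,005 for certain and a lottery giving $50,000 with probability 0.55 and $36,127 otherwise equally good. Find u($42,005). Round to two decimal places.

The first gamble pins u($36,127): it must equal 0.80·1 + 0.20·0 = 0.80.
The second indifference gives u($42,005) = 0.55·u($50,000) + 0.45·u($36,127) = 0.55·1.00 + 0.45·0.80 = 0.9100.

0.91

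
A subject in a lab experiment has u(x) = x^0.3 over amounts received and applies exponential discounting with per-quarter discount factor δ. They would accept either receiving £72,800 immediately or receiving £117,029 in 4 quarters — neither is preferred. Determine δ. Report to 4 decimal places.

The payoff in 4 quarters is discounted by δ^4, so u(72800) = δ^4·u(117029) and δ^4 = u(72800)/u(117029).
With u(x) = x^0.3: δ^4 = 72800^0.3/117029^0.3 = (72800/117029)^0.3 = 0.86726.
Hence δ = (0.86726)^(1/4) = 0.965023.

δ ≈ 0.9650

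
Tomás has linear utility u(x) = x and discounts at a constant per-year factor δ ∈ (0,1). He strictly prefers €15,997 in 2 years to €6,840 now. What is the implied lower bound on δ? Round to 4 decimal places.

The preference means 6840 < δ^2·15997.
So δ^2 > 6840/15997 = 0.42758; taking the square root of both positive sides preserves the inequality.
δ > (6840/15997)^(1/2) ≈ 0.6539.

δ > 0.6539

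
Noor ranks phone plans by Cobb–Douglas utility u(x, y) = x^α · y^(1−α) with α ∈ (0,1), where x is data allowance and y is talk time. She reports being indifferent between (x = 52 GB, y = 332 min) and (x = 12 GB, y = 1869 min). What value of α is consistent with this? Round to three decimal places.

α ≈ 0.541

Indifference: 52^α · 332^(1−α) = 12^α · 1869^(1−α).
(52/12)^α = (1869/332)^(1−α); take logs: α·ln(52/12) = (1−α)·ln(1869/332), i.e. α·1.466337 = (1−α)·1.728024.
Thus α·(3.194361) = 1.728024, so α = 1.728024/3.194361 ≈ 0.541.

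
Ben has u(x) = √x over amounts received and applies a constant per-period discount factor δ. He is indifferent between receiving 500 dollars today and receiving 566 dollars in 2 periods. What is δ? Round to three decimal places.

δ ≈ 0.969

Indifference means u(500) = δ^2 · u(566), so δ^2 = u(500)/u(566).
With u(x) = √x: δ^2 = √500/√566 = √(500/566) = 0.93989.
So δ = 0.93989^(1/2) ≈ 0.969.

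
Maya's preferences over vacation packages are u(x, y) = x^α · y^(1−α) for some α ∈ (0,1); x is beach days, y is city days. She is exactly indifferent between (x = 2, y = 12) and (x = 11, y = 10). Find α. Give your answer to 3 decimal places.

α ≈ 0.097

The Cobb–Douglas utilities coincide, so 2^α·12^(1−α) = 11^α·10^(1−α).
Rearrange to (2/11)^α = (10/12)^(1−α) and take logs: α·-1.704748 = (1−α)·-0.182322.
So α/(1−α) = (-0.182322)/(-1.704748) = 0.106950, and α = 0.106950/1.106950 ≈ 0.097.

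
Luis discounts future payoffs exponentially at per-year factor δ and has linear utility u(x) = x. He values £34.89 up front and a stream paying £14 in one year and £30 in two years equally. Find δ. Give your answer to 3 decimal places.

Present value of the stream is 14·δ + 30·δ². Indifference gives 14δ + 30δ² = 34.89.
So 30δ² + 14δ − 34.89 = 0.
The positive root is δ = [−14 + √(14² + 4·30·34.89)] / (2·30) = (−14 + 66.203)/60 ≈ 0.870.

δ ≈ 0.870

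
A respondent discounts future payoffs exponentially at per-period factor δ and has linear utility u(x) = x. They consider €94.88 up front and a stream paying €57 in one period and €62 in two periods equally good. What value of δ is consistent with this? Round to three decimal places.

δ ≈ 0.860

Present value of the stream is 57·δ + 62·δ². Indifference gives 57δ + 62δ² = 94.88.
That is, 62δ² + 57δ − 94.88 = 0, a quadratic in δ.
By the quadratic formula (taking the positive root), δ = (−57 + √26779.24) / 124 ≈ 0.860.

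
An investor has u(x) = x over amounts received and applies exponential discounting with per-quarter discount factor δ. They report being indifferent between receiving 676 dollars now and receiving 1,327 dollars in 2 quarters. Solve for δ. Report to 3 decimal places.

δ ≈ 0.714

Indifference means u(676) = δ^2 · u(1327), so δ^2 = u(676)/u(1327).
With u(x) = x: δ^2 = 676/1327 = 0.50942.
Taking the square root: δ = 0.50942^(1/2) ≈ 0.714.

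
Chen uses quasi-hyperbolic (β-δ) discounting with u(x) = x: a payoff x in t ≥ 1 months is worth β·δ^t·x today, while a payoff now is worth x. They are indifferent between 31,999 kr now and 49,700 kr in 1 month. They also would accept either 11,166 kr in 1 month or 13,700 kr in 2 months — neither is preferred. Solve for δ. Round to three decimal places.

δ ≈ 0.815

Both payoffs in the second observation are in the future, so β drops out: δ^1·11166 = δ^2·13700 ⇒ δ = 11166/13700 = 0.81504.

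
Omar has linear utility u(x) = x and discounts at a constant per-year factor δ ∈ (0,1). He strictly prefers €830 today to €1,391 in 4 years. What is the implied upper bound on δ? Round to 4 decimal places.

The preference means 830 > δ^4·1391.
Hence δ^4 < 830/1391 = 0.59669, and x ↦ x^(1/4) is increasing on (0,∞).
δ < (830/1391)^(1/4) ≈ 0.8789.

δ < 0.8789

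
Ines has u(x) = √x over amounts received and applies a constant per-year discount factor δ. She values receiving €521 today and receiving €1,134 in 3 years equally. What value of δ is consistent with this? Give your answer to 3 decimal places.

The payoff in 3 years is discounted by δ^3, so u(521) = δ^3·u(1134) and δ^3 = u(521)/u(1134).
Since u(x) = √x, δ^3 = √(521/1134) = 0.67782.
Taking the cube root: δ = 0.67782^(1/3) ≈ 0.878.

δ ≈ 0.878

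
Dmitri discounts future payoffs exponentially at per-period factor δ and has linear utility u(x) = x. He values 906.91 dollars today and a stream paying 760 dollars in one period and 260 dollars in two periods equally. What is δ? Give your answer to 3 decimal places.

Present value of the stream is 760·δ + 260·δ². Indifference gives 760δ + 260δ² = 906.91.
Rearranged: 260δ² + 760δ − 906.91 = 0.
By the quadratic formula (taking the positive root), δ = (−760 + √1520786.40) / 520 ≈ 0.910.

δ ≈ 0.910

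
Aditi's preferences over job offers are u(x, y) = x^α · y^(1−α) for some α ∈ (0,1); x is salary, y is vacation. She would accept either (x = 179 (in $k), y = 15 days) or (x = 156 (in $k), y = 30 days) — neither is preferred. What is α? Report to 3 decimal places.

Indifference: 179^α · 15^(1−α) = 156^α · 30^(1−α).
(179/156)^α = (30/15)^(1−α); take logs: α·ln(179/156) = (1−α)·ln(30/15), i.e. α·0.137530 = (1−α)·0.693147.
With A = 0.137530 and B = 0.693147: α·A = (1−α)·B, so α = B/(A+B) = 0.693147/0.830677 ≈ 0.834.

α ≈ 0.834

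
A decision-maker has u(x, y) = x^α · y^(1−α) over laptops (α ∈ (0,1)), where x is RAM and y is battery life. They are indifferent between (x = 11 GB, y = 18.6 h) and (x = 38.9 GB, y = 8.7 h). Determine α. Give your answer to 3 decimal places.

The Cobb–Douglas utilities coincide, so 11^α·18.6^(1−α) = 38.9^α·8.7^(1−α).
(11/38.9)^α = (8.7/18.6)^(1−α); take logs: α·ln(11/38.9) = (1−α)·ln(8.7/18.6), i.e. α·-1.263099 = (1−α)·-0.759839.
Thus α·(-2.022938) = -0.759839, so α = -0.759839/-2.022938 ≈ 0.376.

α ≈ 0.376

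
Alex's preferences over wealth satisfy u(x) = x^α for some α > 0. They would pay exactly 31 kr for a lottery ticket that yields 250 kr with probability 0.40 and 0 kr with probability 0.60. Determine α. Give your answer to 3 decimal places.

α ≈ 0.439

EU(lottery) = 0.40·250^α + 0.60·0 = 0.40·250^α.
Setting u(31) equal to that: 31^α = 0.40·250^α ⇒ (31/250)^α = 0.40.
Taking logs: α·ln(31/250) = ln(0.40), so α = -0.916291 / -2.087474 ≈ 0.439.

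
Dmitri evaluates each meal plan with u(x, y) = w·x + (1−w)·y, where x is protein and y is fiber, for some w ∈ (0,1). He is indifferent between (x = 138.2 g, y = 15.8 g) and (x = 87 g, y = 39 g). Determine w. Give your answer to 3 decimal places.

w = 0.312

Indifference: w·138.2 + (1−w)·15.8 = w·87 + (1−w)·39.
w·(138.2−87) = (1−w)·(39−15.8), i.e. w·51.2 = (1−w)·23.2.
Hence w = 23.2/(51.2+23.2) = 23.2/74.4 = 0.312.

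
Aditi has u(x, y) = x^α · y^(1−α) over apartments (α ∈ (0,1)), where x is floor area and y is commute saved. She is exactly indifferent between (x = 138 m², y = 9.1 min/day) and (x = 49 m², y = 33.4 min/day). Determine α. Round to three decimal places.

The Cobb–Douglas utilities coincide, so 138^α·9.1^(1−α) = 49^α·33.4^(1−α).
(138/49)^α = (33.4/9.1)^(1−α); take logs: α·ln(138/49) = (1−α)·ln(33.4/9.1), i.e. α·1.035433 = (1−α)·1.300281.
Thus α·(2.335714) = 1.300281, so α = 1.300281/2.335714 ≈ 0.557.

α ≈ 0.557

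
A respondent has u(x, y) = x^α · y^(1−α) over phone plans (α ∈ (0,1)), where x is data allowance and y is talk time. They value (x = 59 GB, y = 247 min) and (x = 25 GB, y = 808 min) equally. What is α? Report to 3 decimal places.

α ≈ 0.580

Set the two utilities equal: 59^α·247^(1−α) = 25^α·808^(1−α).
(59/25)^α = (808/247)^(1−α); take logs: α·ln(59/25) = (1−α)·ln(808/247), i.e. α·0.858662 = (1−α)·1.185174.
Thus α·(2.043836) = 1.185174, so α = 1.185174/2.043836 ≈ 0.580.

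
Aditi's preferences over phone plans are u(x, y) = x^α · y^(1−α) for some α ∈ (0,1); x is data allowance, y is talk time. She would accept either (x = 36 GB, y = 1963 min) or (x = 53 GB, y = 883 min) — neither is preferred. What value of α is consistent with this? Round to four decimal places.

The Cobb–Douglas utilities coincide, so 36^α·1963^(1−α) = 53^α·883^(1−α).
Taking logs: α·ln 36 + (1−α)·ln 1963 = α·ln 53 + (1−α)·ln 883, i.e. α·-0.3867730 = (1−α)·-0.7989040.
So α/(1−α) = (-0.7989040)/(-0.3867730) = 2.0655630, and α = 2.0655630/3.0655630 ≈ 0.6738.

α ≈ 0.6738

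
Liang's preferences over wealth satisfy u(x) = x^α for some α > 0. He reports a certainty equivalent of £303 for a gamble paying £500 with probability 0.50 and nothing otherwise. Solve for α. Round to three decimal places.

Since u(0) = 0, the lottery's EU is 0.50·500^α.
Indifference: 303^α = 0.50·500^α, so (303/500)^α = 0.50.
Taking logs: α·ln(303/500) = ln(0.50), so α = -0.693147 / -0.500875 ≈ 1.384.

α ≈ 1.384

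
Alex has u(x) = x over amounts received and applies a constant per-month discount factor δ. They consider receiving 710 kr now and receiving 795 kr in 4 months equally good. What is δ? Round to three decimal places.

δ ≈ 0.972

Equating discounted utilities: u(710) = δ^4·u(795) ⇒ δ^4 = u(710)/u(795).
With u(x) = x: δ^4 = 710/795 = 0.89308.
Taking the 4th root: δ = 0.89308^(1/4) ≈ 0.972.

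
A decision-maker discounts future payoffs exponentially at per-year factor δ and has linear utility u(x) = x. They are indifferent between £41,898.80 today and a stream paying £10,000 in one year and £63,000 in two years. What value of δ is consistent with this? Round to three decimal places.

Equating present values: 41898.80 = 10000δ + 63000δ².
Rearranged: 63000δ² + 10000δ − 41898.80 = 0.
δ = (−10000 + √(10000² + 4·63000·41898.80)) / (2·63000) = (−10000 + √10658497600.00) / 126000 ≈ 0.740.

δ ≈ 0.740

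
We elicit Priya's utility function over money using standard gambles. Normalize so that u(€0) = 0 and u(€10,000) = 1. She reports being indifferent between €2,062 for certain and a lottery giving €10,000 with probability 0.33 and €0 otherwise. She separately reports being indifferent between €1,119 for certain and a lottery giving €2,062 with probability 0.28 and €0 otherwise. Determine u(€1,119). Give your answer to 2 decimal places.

0.09

First, u(€2,062) = 0.33·u(€10,000) + 0.67·u(€0) = 0.33.
Then u(€1,119) = 0.28·u(€2,062) + 0.72·u(€0) = 0.28·0.33 + 0.72·0.00 = 0.0924.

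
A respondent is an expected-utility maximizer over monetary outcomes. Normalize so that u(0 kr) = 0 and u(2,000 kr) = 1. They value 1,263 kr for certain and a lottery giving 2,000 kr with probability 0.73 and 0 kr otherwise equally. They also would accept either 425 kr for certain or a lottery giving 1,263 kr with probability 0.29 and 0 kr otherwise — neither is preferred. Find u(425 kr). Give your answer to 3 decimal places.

From the first indifference, u(1,263 kr) = 0.73·u(2,000 kr) + 0.27·u(0 kr) = 0.73·1 + 0.27·0 = 0.73.
Chaining: u(425 kr) = 0.29·0.73 + 0.71·0.00 = 0.2117.

0.212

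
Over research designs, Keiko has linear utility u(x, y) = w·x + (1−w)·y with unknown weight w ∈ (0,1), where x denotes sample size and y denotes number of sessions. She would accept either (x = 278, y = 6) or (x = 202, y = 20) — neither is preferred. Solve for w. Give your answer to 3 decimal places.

w = 0.156

Indifference: w·278 + (1−w)·6 = w·202 + (1−w)·20.
Collecting terms: w·76 = (1−w)·14.
The marginal rate of substitution is 14/76, so w = 14/(76+14) = 0.156.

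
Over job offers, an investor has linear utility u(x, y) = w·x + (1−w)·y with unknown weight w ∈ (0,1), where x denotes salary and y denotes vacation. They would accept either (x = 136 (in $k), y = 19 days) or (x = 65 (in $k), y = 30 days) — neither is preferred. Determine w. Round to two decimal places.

w = 0.13

Equating utilities: w·136 + (1−w)·19 = w·65 + (1−w)·30.
Rearranging, 71·w − 11·(1−w) = 0.
The marginal rate of substitution is 11/71, so w = 11/(71+11) = 0.13.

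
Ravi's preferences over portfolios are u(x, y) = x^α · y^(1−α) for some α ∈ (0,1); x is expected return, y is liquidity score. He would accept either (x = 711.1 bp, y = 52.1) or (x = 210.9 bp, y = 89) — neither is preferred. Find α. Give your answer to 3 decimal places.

α ≈ 0.306

The Cobb–Douglas utilities coincide, so 711.1^α·52.1^(1−α) = 210.9^α·89^(1−α).
(711.1/210.9)^α = (89/52.1)^(1−α); take logs: α·ln(711.1/210.9) = (1−α)·ln(89/52.1), i.e. α·1.215429 = (1−α)·0.535471.
So α/(1−α) = (0.535471)/(1.215429) = 0.440561, and α = 0.440561/1.440561 ≈ 0.306.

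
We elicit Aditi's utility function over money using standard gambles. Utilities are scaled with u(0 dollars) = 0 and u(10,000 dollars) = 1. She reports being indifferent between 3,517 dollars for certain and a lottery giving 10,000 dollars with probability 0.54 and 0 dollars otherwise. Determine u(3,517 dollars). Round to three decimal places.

0.540

By the standard-gamble method, u(3,517 dollars) is just the indifference probability on the best outcome: 0.54.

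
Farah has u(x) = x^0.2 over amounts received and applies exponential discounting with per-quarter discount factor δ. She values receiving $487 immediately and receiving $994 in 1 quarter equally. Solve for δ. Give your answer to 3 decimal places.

δ ≈ 0.867

Equating discounted utilities: u(487) = δ·u(994) ⇒ δ = u(487)/u(994).
Since u(x) = x^0.2, δ = (487/994)^0.2 = 0.48994^0.2 = 0.86702.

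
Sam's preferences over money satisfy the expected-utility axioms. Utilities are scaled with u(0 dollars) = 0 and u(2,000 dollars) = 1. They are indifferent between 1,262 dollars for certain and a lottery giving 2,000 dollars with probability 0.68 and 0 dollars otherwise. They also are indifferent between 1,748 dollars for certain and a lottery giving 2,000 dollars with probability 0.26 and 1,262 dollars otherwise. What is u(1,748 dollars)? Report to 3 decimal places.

0.763

The first gamble pins u(1,262 dollars): it must equal 0.68·1 + 0.32·0 = 0.68.
Chaining: u(1,748 dollars) = 0.26·1.00 + 0.74·0.68 = 0.7632.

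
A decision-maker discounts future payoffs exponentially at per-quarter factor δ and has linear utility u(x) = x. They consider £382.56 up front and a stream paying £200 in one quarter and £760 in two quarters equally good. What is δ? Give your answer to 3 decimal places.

δ ≈ 0.590

The stream is worth 200δ + 760δ² today, so 200δ + 760δ² = 382.56.
So 760δ² + 200δ − 382.56 = 0.
The positive root is δ = [−200 + √(200² + 4·760·382.56)] / (2·760) = (−200 + 1096.806)/1520 ≈ 0.590.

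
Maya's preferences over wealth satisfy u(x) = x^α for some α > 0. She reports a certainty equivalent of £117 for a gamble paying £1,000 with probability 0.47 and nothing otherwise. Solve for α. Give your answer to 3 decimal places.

The lottery's expected utility is 0.47·u(1000) + 0.53·u(0) = 0.47·1000^α (since u(0) = 0 for α > 0).
Equating: 117^α = 0.47·1000^α, i.e. 0.1170^α = 0.47.
α = ln(0.47) / ln(117/1000) = -0.755023/-2.145581 ≈ 0.352.

α ≈ 0.352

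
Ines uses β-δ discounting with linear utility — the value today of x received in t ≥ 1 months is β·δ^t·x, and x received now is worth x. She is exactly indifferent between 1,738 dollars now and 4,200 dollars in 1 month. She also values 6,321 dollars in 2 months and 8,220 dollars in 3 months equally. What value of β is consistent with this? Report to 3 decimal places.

From the later pair, β·δ^2·6321 = β·δ^3·8220; dividing through, δ = 6321/8220 = 0.76898.
The first indifference: 1738 = β·δ·4200, so β = 1738/(δ·4200) = 1738/(0.76898·4200) ≈ 0.538.

β ≈ 0.538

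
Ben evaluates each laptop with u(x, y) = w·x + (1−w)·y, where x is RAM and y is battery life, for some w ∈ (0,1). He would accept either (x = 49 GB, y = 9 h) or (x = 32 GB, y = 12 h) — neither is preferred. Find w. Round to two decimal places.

w = 0.15

Equating utilities: w·49 + (1−w)·9 = w·32 + (1−w)·12.
w·(49−32) = (1−w)·(12−9), i.e. w·17 = (1−w)·3.
The marginal rate of substitution is 3/17, so w = 3/(17+3) = 0.15.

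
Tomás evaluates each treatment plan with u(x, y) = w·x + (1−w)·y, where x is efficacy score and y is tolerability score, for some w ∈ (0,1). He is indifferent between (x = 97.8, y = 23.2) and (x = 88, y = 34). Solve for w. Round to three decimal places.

u(97.8,23.2) = u(88,34) means w·97.8 + (1−w)·23.2 = w·88 + (1−w)·34.
Rearranging, 9.8·w − 10.8·(1−w) = 0.
The marginal rate of substitution is 10.8/9.8, so w = 10.8/(9.8+10.8) = 0.524.

w = 0.524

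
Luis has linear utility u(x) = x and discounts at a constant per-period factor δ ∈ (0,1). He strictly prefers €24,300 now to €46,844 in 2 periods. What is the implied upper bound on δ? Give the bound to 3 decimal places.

δ < 0.720

The preference means 24300 > δ^2·46844.
Dividing by 46844: δ^2 < 0.51874. Both sides are positive, so the square root keeps the direction.
δ < (24300/46844)^(1/2) ≈ 0.720.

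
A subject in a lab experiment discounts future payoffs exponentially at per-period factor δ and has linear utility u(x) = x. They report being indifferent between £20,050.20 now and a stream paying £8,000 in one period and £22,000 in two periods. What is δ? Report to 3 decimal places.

δ ≈ 0.790

Present value of the stream is 8000·δ + 22000·δ². Indifference gives 8000δ + 22000δ² = 20050.20.
That is, 22000δ² + 8000δ − 20050.20 = 0, a quadratic in δ.
The positive root is δ = [−8000 + √(8000² + 4·22000·20050.20)] / (2·22000) = (−8000 + 42760.000)/44000 ≈ 0.790.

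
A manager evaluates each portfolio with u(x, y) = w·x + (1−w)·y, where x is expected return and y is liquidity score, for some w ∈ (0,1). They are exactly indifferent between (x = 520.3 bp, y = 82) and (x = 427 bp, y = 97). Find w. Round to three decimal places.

w = 0.139

Indifference: w·520.3 + (1−w)·82 = w·427 + (1−w)·97.
Rearranging, 93.3·w − 15·(1−w) = 0.
So w/(1−w) = 15/93.3 = 0.1608, giving w = 15/(93.3+15) = 0.139.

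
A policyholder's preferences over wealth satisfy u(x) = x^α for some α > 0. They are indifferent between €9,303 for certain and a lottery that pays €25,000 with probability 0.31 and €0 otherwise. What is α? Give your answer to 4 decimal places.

EU(lottery) = 0.31·25000^α + 0.69·0 = 0.31·25000^α.
Setting u(9303) equal to that: 9303^α = 0.31·25000^α ⇒ (9303/25000)^α = 0.31.
Take logs: α = ln 0.31 / ln(9303/25000) ≈ 1.184762.

α ≈ 1.1848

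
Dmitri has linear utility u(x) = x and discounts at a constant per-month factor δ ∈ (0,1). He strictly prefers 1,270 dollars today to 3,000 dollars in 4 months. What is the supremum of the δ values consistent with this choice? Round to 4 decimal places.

The preference means 1270 > δ^4·3000.
So δ^4 < 1270/3000 = 0.42333; taking the 4th root of both positive sides preserves the inequality.
δ < 0.42333^(1/4) = 0.8066.

δ < 0.8066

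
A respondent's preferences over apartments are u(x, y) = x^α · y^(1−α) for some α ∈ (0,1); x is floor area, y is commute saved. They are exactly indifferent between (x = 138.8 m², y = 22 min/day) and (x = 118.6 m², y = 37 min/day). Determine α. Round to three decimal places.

Indifference: 138.8^α · 22^(1−α) = 118.6^α · 37^(1−α).
Taking logs: α·ln 138.8 + (1−α)·ln 22 = α·ln 118.6 + (1−α)·ln 37, i.e. α·0.157278 = (1−α)·0.519875.
With A = 0.157278 and B = 0.519875: α·A = (1−α)·B, so α = B/(A+B) = 0.519875/0.677153 ≈ 0.768.

α ≈ 0.768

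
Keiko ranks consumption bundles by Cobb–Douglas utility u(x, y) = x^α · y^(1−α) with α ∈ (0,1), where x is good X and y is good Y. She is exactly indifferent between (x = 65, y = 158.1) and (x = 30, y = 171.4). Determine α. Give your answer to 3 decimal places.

α ≈ 0.095

Indifference: 65^α · 158.1^(1−α) = 30^α · 171.4^(1−α).
Taking logs: α·ln 65 + (1−α)·ln 158.1 = α·ln 30 + (1−α)·ln 171.4, i.e. α·0.773190 = (1−α)·0.080772.
With A = 0.773190 and B = 0.080772: α·A = (1−α)·B, so α = B/(A+B) = 0.080772/0.853962 ≈ 0.095.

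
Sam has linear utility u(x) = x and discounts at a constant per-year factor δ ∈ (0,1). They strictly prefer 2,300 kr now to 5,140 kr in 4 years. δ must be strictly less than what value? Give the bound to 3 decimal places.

The preference means 2300 > δ^4·5140.
So δ^4 < 2300/5140 = 0.44747; taking the 4th root of both positive sides preserves the inequality.
δ < 0.44747^(1/4) = 0.818.

δ < 0.818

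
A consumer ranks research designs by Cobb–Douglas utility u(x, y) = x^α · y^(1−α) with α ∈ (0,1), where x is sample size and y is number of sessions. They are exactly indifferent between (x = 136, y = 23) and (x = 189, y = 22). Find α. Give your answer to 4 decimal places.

Indifference: 136^α · 23^(1−α) = 189^α · 22^(1−α).
Rearrange to (136/189)^α = (22/23)^(1−α) and take logs: α·-0.3290921 = (1−α)·-0.0444518.
So α/(1−α) = (-0.0444518)/(-0.3290921) = 0.1350740, and α = 0.1350740/1.1350740 ≈ 0.1190.

α ≈ 0.1190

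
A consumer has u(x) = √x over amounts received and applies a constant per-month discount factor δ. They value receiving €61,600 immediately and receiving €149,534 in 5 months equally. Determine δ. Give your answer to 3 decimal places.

Indifference means u(61600) = δ^5 · u(149534), so δ^5 = u(61600)/u(149534).
With u(x) = √x: δ^5 = √61600/√149534 = √(61600/149534) = 0.64183.
Taking the 5th root: δ = 0.64183^(1/5) ≈ 0.915.

δ ≈ 0.915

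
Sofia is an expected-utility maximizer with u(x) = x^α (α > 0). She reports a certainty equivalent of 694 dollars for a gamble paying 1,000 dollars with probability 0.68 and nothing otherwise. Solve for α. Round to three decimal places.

The lottery's expected utility is 0.68·u(1000) + 0.32·u(0) = 0.68·1000^α (since u(0) = 0 for α > 0).
Equating: 694^α = 0.68·1000^α, i.e. 0.6940^α = 0.68.
Take logs: α = ln 0.68 / ln(694/1000) ≈ 1.05579.

α ≈ 1.056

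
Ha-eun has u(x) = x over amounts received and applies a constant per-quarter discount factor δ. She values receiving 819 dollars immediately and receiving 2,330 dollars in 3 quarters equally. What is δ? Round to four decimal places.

Equating discounted utilities: u(819) = δ^3·u(2330) ⇒ δ^3 = u(819)/u(2330).
With u(x) = x: δ^3 = 819/2330 = 0.35150.
Taking the cube root: δ = 0.35150^(1/3) ≈ 0.7057.

δ ≈ 0.7057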